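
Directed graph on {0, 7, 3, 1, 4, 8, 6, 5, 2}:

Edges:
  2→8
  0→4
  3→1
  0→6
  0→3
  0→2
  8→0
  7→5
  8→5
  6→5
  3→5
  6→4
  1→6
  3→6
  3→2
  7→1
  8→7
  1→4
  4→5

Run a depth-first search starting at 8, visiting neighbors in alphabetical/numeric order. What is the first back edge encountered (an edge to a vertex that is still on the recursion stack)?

DFS from 8 (visiting neighbors in alphabetical/numeric order); mark gray on enter, black on exit:
8 gray
  0 gray
    2 gray
      2→8: 8 is gray → back edge
First back edge: 2 → 8.

2->8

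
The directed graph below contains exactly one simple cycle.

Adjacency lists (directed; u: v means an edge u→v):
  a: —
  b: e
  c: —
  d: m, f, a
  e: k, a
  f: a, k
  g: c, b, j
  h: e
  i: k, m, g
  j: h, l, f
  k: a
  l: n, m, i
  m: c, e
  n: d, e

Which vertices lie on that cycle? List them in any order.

g, i, j, l

DFS with gray/black marking from j:
j gray
  h gray
    e gray
      k gray
        a gray
        a black
      k black
      e→a: a black — skip
    e black
  h black
  l gray
    n gray
      d gray
        m gray
          c gray
          c black
          m→e: e black — skip
        m black
        f gray
          f→a: a black — skip
          f→k: k black — skip
        f black
        d→a: a black — skip
      d black
      n→e: e black — skip
    n black
    l→m: m black — skip
    i gray
      i→k: k black — skip
      i→m: m black — skip
      g gray
        g→c: c black — skip
        b gray
          b→e: e black — skip
        b black
        g→j: j is gray → back edge
Back edge closes the cycle j → l → i → g → j; its vertices are {g, i, j, l}.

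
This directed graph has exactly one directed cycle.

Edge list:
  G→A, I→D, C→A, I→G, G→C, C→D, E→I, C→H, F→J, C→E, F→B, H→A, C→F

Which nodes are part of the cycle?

DFS with gray/black marking from C:
C gray
  A gray
  A black
  F gray
    B gray
    B black
    J gray
    J black
  F black
  D gray
  D black
  E gray
    I gray
      I→D: D black — skip
      G gray
        G→C: C is gray → back edge
Back edge closes the cycle C → E → I → G → C; its vertices are {C, E, G, I}.

C, E, G, I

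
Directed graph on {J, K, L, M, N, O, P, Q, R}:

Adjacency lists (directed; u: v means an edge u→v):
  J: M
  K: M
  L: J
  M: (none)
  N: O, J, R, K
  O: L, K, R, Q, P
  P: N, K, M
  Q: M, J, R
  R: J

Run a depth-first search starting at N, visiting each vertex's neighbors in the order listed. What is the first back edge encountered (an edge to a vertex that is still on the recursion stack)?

P→N

DFS from N (visiting each vertex's neighbors in the order listed); mark gray on enter, black on exit:
N gray
  O gray
    L gray
      J gray
        M gray
        M black
      J black
    L black
    K gray
      K→M: M black — skip
    K black
    R gray
      R→J: J black — skip
    R black
    Q gray
      Q→M: M black — skip
      Q→J: J black — skip
      Q→R: R black — skip
    Q black
    P gray
      P→N: N is gray → back edge
First back edge: P → N.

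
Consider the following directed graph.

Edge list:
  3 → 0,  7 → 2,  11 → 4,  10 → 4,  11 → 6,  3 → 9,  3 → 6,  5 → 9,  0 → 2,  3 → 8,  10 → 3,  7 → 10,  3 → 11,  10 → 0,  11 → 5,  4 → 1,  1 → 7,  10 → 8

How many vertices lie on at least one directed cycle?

A vertex is on a directed cycle iff it belongs to a strongly connected component of size ≥ 2 (or has a self-loop).
The vertices on cycles are {1, 3, 4, 7, 10, 11} — 6 in total.

6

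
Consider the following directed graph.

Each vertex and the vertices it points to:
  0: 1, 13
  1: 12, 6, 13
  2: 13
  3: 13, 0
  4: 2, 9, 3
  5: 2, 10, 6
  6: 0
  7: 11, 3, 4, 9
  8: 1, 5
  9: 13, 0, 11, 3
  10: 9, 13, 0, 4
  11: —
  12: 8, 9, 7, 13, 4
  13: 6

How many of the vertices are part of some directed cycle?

13

A vertex is on a directed cycle iff it belongs to a strongly connected component of size ≥ 2 (or has a self-loop).
The vertices on cycles are {0, 1, 2, 3, 4, 5, 6, 7, 8, 9, 10, 12, 13} — 13 in total.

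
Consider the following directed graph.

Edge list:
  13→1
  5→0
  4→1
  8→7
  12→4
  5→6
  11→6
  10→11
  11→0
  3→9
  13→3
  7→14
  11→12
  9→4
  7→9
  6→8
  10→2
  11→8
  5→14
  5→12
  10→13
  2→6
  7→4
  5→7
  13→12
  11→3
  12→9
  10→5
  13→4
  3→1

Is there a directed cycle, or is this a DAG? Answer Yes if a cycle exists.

DFS with white/gray/black marking, starting from 3:
3 gray
  1 gray
  1 black
  9 gray
    4 gray
      4→1: 1 black — skip
    4 black
  9 black
3 black
12 gray
  12→4: 4 black — skip
  12→9: 9 black — skip
12 black
0 gray
0 black
13 gray
  13→12: 12 black — skip
  13→3: 3 black — skip
  13→1: 1 black — skip
  13→4: 4 black — skip
13 black
2 gray
  6 gray
    8 gray
      7 gray
        14 gray
        14 black
        7→4: 4 black — skip
        7→9: 9 black — skip
      7 black
    8 black
  6 black
2 black
5 gray
  5→7: 7 black — skip
  5→6: 6 black — skip
  5→12: 12 black — skip
  5→14: 14 black — skip
  5→0: 0 black — skip
5 black
10 gray
  10→2: 2 black — skip
  10→5: 5 black — skip
  11 gray
    11→12: 12 black — skip
    11→6: 6 black — skip
    11→8: 8 black — skip
    11→3: 3 black — skip
    11→0: 0 black — skip
  11 black
  10→13: 13 black — skip
10 black
Every edge goes to a white or black vertex — no back edge, so the graph is acyclic.

No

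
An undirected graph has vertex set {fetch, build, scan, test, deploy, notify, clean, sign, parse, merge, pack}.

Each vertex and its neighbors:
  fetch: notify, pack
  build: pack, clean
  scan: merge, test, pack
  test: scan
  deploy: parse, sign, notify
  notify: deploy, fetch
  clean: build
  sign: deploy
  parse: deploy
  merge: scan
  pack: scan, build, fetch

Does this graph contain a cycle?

DFS, tracking each vertex's parent; an edge to a visited non-parent vertex closes a cycle.
Start from notify:
visit notify (parent –)
  visit deploy (parent notify)
    visit parse (parent deploy)
      parse–deploy: parent, skip
    visit sign (parent deploy)
      sign–deploy: parent, skip
    deploy–notify: parent, skip
  visit fetch (parent notify)
    fetch–notify: parent, skip
    visit pack (parent fetch)
      visit scan (parent pack)
        visit merge (parent scan)
          merge–scan: parent, skip
        visit test (parent scan)
          test–scan: parent, skip
        scan–pack: parent, skip
      visit build (parent pack)
        build–pack: parent, skip
        visit clean (parent build)
          clean–build: parent, skip
      pack–fetch: parent, skip
No non-parent visited neighbor found — the graph is a forest.

No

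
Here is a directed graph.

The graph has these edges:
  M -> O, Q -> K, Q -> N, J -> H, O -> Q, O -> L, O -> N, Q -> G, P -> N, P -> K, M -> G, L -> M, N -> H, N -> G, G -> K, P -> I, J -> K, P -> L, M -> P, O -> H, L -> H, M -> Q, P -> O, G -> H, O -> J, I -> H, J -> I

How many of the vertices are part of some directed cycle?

A vertex is on a directed cycle iff it belongs to a strongly connected component of size ≥ 2 (or has a self-loop).
The vertices on cycles are {L, M, O, P} — 4 in total.

4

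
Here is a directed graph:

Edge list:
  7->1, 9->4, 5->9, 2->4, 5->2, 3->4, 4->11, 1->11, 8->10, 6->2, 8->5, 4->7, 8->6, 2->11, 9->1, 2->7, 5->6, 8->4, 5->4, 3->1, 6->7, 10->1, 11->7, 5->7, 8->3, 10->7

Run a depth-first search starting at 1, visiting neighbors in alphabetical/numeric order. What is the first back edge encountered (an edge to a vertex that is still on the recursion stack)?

7→1

DFS from 1 (visiting neighbors in alphabetical/numeric order); mark gray on enter, black on exit:
1 gray
  11 gray
    7 gray
      7→1: 1 is gray → back edge
First back edge: 7 → 1.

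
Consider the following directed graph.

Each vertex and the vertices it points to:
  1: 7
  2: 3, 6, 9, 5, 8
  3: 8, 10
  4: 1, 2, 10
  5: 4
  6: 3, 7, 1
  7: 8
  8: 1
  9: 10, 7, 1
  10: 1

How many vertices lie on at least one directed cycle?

6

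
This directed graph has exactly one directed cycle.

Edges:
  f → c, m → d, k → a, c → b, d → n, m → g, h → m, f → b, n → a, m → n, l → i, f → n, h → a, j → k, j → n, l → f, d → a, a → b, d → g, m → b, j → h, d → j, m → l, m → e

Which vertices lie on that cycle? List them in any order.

d, h, j, m

DFS with gray/black marking from m:
m gray
  l gray
    f gray
      n gray
        a gray
          b gray
          b black
        a black
      n black
      c gray
        c→b: b black — skip
      c black
      f→b: b black — skip
    f black
    i gray
    i black
  l black
  d gray
    j gray
      j→n: n black — skip
      h gray
        h→m: m is gray → back edge
Back edge closes the cycle m → d → j → h → m; its vertices are {d, h, j, m}.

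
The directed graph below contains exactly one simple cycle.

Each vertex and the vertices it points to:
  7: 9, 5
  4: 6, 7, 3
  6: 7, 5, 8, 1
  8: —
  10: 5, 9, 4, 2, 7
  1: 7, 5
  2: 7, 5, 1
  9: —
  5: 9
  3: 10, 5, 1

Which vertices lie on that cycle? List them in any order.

DFS with gray/black marking from 4:
4 gray
  6 gray
    7 gray
      9 gray
      9 black
      5 gray
        5→9: 9 black — skip
      5 black
    7 black
    6→5: 5 black — skip
    8 gray
    8 black
    1 gray
      1→7: 7 black — skip
      1→5: 5 black — skip
    1 black
  6 black
  4→7: 7 black — skip
  3 gray
    10 gray
      10→5: 5 black — skip
      10→9: 9 black — skip
      10→4: 4 is gray → back edge
Back edge closes the cycle 4 → 3 → 10 → 4; its vertices are {3, 4, 10}.

3, 4, 10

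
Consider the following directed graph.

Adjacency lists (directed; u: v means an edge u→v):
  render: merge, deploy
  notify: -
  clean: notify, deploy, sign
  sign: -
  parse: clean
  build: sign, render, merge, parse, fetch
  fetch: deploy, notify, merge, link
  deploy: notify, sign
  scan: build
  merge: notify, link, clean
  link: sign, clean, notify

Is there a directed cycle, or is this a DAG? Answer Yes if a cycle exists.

DFS with white/gray/black marking, starting from render:
render gray
  merge gray
    notify gray
    notify black
    link gray
      sign gray
      sign black
      clean gray
        clean→notify: notify black — skip
        deploy gray
          deploy→notify: notify black — skip
          deploy→sign: sign black — skip
        deploy black
        clean→sign: sign black — skip
      clean black
      link→notify: notify black — skip
    link black
    merge→clean: clean black — skip
  merge black
  render→deploy: deploy black — skip
render black
parse gray
  parse→clean: clean black — skip
parse black
build gray
  build→sign: sign black — skip
  build→render: render black — skip
  build→merge: merge black — skip
  build→parse: parse black — skip
  fetch gray
    fetch→deploy: deploy black — skip
    fetch→notify: notify black — skip
    fetch→merge: merge black — skip
    fetch→link: link black — skip
  fetch black
build black
scan gray
  scan→build: build black — skip
scan black
Every edge goes to a white or black vertex — no back edge, so the graph is acyclic.

No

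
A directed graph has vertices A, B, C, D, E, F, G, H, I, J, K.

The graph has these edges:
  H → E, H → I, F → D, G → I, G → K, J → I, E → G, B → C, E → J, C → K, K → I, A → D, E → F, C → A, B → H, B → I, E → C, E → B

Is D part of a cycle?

D lies on a cycle iff there is a path from D back to itself.
Exploring from D, it never reaches itself; equivalently, its strongly connected component is a singleton.

No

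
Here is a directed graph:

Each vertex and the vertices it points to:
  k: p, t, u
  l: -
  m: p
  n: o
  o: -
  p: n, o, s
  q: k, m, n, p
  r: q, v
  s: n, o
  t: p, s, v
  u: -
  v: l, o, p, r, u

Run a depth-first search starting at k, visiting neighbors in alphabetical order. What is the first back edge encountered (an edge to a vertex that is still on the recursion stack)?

DFS from k (visiting neighbors in alphabetical order); mark gray on enter, black on exit:
k gray
  p gray
    n gray
      o gray
      o black
    n black
    p→o: o black — skip
    s gray
      s→n: n black — skip
      s→o: o black — skip
    s black
  p black
  t gray
    t→p: p black — skip
    t→s: s black — skip
    v gray
      l gray
      l black
      v→o: o black — skip
      v→p: p black — skip
      r gray
        q gray
          q→k: k is gray → back edge
First back edge: q → k.

q->k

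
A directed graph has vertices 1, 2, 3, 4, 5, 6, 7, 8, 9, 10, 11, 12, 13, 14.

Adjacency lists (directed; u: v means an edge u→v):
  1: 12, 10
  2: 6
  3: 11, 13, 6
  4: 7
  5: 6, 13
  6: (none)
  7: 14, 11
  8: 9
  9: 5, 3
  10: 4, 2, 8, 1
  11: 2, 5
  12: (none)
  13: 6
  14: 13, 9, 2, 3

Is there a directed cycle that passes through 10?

Yes

10 is on a cycle iff 10 can reach itself via ≥1 edge.
10 → 1 → 10 — yes.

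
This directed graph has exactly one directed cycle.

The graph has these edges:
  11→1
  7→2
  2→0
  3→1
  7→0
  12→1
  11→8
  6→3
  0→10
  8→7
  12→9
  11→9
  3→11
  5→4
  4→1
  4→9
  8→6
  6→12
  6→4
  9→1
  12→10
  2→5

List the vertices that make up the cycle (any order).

3, 6, 8, 11

DFS with gray/black marking from 6:
6 gray
  3 gray
    1 gray
    1 black
    11 gray
      11→1: 1 black — skip
      9 gray
        9→1: 1 black — skip
      9 black
      8 gray
        7 gray
          0 gray
            10 gray
            10 black
          0 black
          2 gray
            5 gray
              4 gray
                4→9: 9 black — skip
                4→1: 1 black — skip
              4 black
            5 black
            2→0: 0 black — skip
          2 black
        7 black
        8→6: 6 is gray → back edge
Back edge closes the cycle 6 → 3 → 11 → 8 → 6; its vertices are {3, 6, 8, 11}.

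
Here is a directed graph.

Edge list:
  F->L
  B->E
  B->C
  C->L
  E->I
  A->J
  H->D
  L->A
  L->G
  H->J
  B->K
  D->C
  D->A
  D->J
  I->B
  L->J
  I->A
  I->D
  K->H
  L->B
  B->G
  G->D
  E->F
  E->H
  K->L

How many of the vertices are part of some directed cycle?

A vertex is on a directed cycle iff it belongs to a strongly connected component of size ≥ 2 (or has a self-loop).
The vertices on cycles are {B, C, D, E, F, G, H, I, K, L} — 10 in total.

10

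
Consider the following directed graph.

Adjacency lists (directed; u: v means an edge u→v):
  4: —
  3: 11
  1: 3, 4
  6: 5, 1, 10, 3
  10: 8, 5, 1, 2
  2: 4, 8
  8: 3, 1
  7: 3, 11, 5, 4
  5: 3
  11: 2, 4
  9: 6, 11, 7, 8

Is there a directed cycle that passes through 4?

4 lies on a cycle iff there is a path from 4 back to itself.
Exploring from 4, it never reaches itself; equivalently, its strongly connected component is a singleton.

No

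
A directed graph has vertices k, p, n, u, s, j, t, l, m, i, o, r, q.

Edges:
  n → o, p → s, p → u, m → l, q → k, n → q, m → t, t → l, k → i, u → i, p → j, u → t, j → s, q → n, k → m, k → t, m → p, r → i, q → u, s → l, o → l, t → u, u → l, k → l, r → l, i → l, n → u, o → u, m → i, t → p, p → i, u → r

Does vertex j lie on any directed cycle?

No

j lies on a cycle iff there is a path from j back to itself.
Exploring from j, it never reaches itself; equivalently, its strongly connected component is a singleton.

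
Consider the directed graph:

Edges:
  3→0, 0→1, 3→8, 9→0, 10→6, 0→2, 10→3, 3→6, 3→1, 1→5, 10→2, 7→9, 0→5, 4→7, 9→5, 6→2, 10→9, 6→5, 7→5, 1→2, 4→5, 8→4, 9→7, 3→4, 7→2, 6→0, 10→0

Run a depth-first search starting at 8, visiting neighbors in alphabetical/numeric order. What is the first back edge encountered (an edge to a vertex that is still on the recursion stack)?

9→7

DFS from 8 (visiting neighbors in alphabetical/numeric order); mark gray on enter, black on exit:
8 gray
  4 gray
    5 gray
    5 black
    7 gray
      2 gray
      2 black
      7→5: 5 black — skip
      9 gray
        0 gray
          1 gray
            1→2: 2 black — skip
            1→5: 5 black — skip
          1 black
          0→2: 2 black — skip
          0→5: 5 black — skip
        0 black
        9→5: 5 black — skip
        9→7: 7 is gray → back edge
First back edge: 9 → 7.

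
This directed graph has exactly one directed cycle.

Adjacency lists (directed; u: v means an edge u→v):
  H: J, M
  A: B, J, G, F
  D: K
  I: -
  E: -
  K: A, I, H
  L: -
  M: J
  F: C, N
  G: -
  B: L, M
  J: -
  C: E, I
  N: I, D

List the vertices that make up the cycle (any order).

A, D, F, K, N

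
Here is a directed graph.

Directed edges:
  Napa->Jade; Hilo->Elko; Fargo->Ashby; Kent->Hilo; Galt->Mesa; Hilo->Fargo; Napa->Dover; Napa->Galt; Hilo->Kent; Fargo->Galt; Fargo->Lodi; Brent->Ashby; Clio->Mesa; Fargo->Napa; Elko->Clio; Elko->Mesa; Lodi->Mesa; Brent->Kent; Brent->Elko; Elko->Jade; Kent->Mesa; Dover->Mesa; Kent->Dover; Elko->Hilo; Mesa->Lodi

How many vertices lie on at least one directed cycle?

5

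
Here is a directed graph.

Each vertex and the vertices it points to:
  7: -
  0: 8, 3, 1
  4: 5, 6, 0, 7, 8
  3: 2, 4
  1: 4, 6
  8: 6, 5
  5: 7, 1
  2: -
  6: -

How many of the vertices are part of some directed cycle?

A vertex is on a directed cycle iff it belongs to a strongly connected component of size ≥ 2 (or has a self-loop).
The vertices on cycles are {0, 1, 3, 4, 5, 8} — 6 in total.

6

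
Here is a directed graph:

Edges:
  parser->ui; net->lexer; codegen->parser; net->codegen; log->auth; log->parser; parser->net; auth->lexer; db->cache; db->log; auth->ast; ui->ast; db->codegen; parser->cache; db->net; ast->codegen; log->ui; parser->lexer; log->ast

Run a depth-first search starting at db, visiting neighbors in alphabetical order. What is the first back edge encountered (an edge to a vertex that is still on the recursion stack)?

net→codegen

DFS from db (visiting neighbors in alphabetical order); mark gray on enter, black on exit:
db gray
  cache gray
  cache black
  codegen gray
    parser gray
      parser→cache: cache black — skip
      lexer gray
      lexer black
      net gray
        net→codegen: codegen is gray → back edge
First back edge: net → codegen.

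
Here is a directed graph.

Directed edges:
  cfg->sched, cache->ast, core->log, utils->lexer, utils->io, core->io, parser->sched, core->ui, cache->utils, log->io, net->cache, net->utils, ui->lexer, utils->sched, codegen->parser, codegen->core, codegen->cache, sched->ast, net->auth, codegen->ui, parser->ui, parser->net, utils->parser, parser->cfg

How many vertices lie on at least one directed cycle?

4

A vertex is on a directed cycle iff it belongs to a strongly connected component of size ≥ 2 (or has a self-loop).
The vertices on cycles are {net, cache, utils, parser} — 4 in total.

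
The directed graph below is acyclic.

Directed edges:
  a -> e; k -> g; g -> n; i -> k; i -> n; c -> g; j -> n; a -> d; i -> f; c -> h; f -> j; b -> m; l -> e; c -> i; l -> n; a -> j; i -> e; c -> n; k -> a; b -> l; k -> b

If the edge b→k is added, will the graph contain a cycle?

Yes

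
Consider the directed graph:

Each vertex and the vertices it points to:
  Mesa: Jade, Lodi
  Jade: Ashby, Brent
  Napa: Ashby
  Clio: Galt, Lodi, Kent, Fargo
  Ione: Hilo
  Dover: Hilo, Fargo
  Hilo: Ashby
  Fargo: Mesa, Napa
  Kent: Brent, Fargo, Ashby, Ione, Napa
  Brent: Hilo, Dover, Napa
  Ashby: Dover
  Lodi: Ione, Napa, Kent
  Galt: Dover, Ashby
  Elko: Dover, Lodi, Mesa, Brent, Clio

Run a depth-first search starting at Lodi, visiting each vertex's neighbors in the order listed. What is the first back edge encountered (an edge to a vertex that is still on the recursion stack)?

Dover→Hilo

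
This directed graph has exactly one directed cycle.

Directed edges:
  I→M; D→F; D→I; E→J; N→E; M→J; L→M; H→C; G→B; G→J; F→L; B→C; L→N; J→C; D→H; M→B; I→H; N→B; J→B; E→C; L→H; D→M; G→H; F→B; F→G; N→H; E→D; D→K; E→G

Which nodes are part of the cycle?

D, E, F, L, N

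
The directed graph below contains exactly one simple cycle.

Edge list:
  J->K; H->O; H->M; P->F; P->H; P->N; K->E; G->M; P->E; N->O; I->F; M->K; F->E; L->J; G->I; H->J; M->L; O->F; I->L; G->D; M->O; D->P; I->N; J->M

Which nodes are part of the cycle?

DFS with gray/black marking from L:
L gray
  J gray
    K gray
      E gray
      E black
    K black
    M gray
      M→K: K black — skip
      O gray
        F gray
          F→E: E black — skip
        F black
      O black
      M→L: L is gray → back edge
Back edge closes the cycle L → J → M → L; its vertices are {J, L, M}.

J, L, M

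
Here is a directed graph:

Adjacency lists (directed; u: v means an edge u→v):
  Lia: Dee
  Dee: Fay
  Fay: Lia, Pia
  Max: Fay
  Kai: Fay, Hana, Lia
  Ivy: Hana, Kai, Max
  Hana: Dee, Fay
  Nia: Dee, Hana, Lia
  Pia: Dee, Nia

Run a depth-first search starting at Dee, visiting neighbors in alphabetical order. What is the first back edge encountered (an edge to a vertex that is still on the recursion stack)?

DFS from Dee (visiting neighbors in alphabetical order); mark gray on enter, black on exit:
Dee gray
  Fay gray
    Lia gray
      Lia→Dee: Dee is gray → back edge
First back edge: Lia → Dee.

Lia→Dee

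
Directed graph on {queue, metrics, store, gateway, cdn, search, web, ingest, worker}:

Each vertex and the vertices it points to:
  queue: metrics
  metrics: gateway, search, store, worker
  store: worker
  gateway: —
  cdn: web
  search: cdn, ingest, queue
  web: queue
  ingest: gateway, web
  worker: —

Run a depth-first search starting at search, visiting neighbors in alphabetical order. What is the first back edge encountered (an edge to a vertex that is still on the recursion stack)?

metrics->search

DFS from search (visiting neighbors in alphabetical order); mark gray on enter, black on exit:
search gray
  cdn gray
    web gray
      queue gray
        metrics gray
          gateway gray
          gateway black
          metrics→search: search is gray → back edge
First back edge: metrics → search.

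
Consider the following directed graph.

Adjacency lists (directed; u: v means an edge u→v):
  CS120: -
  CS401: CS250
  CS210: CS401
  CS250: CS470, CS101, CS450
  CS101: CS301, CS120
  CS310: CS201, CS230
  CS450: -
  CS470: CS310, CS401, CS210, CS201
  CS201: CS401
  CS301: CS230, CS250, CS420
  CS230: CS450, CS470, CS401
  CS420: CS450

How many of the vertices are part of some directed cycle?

A vertex is on a directed cycle iff it belongs to a strongly connected component of size ≥ 2 (or has a self-loop).
The vertices on cycles are {CS101, CS201, CS210, CS230, CS250, CS301, CS310, CS401, CS470} — 9 in total.

9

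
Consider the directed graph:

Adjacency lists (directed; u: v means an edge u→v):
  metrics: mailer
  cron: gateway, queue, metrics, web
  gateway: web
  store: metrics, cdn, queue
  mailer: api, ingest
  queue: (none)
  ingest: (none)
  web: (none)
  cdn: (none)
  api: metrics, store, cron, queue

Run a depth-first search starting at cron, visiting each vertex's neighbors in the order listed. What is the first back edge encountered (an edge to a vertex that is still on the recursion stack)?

DFS from cron (visiting each vertex's neighbors in the order listed); mark gray on enter, black on exit:
cron gray
  gateway gray
    web gray
    web black
  gateway black
  queue gray
  queue black
  metrics gray
    mailer gray
      api gray
        api→metrics: metrics is gray → back edge
First back edge: api → metrics.

api->metrics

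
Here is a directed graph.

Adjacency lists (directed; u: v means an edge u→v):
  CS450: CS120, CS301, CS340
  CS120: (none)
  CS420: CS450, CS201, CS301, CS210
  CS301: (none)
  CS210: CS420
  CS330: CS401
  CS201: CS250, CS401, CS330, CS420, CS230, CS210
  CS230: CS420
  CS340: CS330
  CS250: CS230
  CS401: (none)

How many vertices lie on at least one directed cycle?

5

A vertex is on a directed cycle iff it belongs to a strongly connected component of size ≥ 2 (or has a self-loop).
The vertices on cycles are {CS201, CS210, CS230, CS250, CS420} — 5 in total.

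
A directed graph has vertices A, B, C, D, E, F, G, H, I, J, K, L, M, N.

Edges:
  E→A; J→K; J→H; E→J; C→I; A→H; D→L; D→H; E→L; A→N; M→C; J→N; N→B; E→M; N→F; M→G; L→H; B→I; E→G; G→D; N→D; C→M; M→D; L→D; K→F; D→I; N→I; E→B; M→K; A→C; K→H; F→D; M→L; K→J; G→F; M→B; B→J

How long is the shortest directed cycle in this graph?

For each vertex v, BFS finds the shortest path from v back to v.
The shortest such closed walk is J → K → J, length 2.

2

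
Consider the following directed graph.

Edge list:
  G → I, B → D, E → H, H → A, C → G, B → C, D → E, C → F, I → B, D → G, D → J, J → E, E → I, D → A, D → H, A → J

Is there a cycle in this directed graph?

Yes

DFS with white/gray/black marking, starting from J:
J gray
  E gray
    I gray
      B gray
        C gray
          F gray
          F black
          G gray
            G→I: I is gray → back edge
Back edge found, so a cycle exists: I → B → C → G → I.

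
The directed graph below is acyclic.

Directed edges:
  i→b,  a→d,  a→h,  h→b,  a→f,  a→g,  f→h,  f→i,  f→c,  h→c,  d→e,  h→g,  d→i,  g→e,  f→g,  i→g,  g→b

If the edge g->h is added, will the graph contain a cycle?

Yes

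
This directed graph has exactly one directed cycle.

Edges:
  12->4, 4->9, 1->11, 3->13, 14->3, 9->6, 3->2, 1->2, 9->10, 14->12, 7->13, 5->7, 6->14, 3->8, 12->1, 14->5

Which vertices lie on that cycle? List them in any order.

DFS with gray/black marking from 14:
14 gray
  3 gray
    13 gray
    13 black
    8 gray
    8 black
    2 gray
    2 black
  3 black
  12 gray
    4 gray
      9 gray
        6 gray
          6→14: 14 is gray → back edge
Back edge closes the cycle 14 → 12 → 4 → 9 → 6 → 14; its vertices are {4, 6, 9, 12, 14}.

4, 6, 9, 12, 14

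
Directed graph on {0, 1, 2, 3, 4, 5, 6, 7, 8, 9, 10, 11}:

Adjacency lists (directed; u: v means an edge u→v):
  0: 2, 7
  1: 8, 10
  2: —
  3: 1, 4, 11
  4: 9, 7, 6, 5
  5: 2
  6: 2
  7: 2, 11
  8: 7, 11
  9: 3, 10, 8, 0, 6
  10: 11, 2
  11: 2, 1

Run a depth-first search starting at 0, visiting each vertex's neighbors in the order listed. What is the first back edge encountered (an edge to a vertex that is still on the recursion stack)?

8→7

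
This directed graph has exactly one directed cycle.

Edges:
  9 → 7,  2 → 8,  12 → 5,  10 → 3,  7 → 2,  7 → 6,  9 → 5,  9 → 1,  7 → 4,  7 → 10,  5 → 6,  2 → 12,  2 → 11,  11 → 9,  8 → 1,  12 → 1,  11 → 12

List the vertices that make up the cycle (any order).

2, 7, 9, 11

DFS with gray/black marking from 7:
7 gray
  2 gray
    12 gray
      1 gray
      1 black
      5 gray
        6 gray
        6 black
      5 black
    12 black
    8 gray
      8→1: 1 black — skip
    8 black
    11 gray
      9 gray
        9→7: 7 is gray → back edge
Back edge closes the cycle 7 → 2 → 11 → 9 → 7; its vertices are {2, 7, 9, 11}.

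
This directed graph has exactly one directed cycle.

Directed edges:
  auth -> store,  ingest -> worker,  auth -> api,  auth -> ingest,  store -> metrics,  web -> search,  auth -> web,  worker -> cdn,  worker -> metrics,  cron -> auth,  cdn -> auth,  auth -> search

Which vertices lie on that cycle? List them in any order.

cdn, auth, ingest, worker

DFS with gray/black marking from auth:
auth gray
  web gray
    search gray
    search black
  web black
  auth→search: search black — skip
  ingest gray
    worker gray
      metrics gray
      metrics black
      cdn gray
        cdn→auth: auth is gray → back edge
Back edge closes the cycle auth → ingest → worker → cdn → auth; its vertices are {cdn, auth, ingest, worker}.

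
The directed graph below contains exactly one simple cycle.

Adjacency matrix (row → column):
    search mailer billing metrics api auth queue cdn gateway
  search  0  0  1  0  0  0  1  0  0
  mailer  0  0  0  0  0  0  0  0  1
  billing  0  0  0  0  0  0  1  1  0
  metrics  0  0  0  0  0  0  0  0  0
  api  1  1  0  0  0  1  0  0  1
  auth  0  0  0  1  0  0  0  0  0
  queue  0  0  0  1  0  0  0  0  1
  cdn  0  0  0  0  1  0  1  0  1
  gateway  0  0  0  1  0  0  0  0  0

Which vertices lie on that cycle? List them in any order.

api, cdn, search, billing

DFS with gray/black marking from cdn:
cdn gray
  gateway gray
    metrics gray
    metrics black
  gateway black
  queue gray
    queue→gateway: gateway black — skip
    queue→metrics: metrics black — skip
  queue black
  api gray
    mailer gray
      mailer→gateway: gateway black — skip
    mailer black
    auth gray
      auth→metrics: metrics black — skip
    auth black
    api→gateway: gateway black — skip
    search gray
      search→queue: queue black — skip
      billing gray
        billing→queue: queue black — skip
        billing→cdn: cdn is gray → back edge
Back edge closes the cycle cdn → api → search → billing → cdn; its vertices are {api, cdn, search, billing}.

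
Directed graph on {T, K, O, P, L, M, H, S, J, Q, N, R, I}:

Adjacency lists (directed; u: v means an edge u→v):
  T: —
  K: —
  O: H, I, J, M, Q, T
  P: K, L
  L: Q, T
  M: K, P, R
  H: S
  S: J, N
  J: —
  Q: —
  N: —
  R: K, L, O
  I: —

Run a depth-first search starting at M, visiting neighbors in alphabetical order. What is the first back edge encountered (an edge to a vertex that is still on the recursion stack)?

DFS from M (visiting neighbors in alphabetical order); mark gray on enter, black on exit:
M gray
  K gray
  K black
  P gray
    P→K: K black — skip
    L gray
      Q gray
      Q black
      T gray
      T black
    L black
  P black
  R gray
    R→K: K black — skip
    R→L: L black — skip
    O gray
      H gray
        S gray
          J gray
          J black
          N gray
          N black
        S black
      H black
      I gray
      I black
      O→J: J black — skip
      O→M: M is gray → back edge
First back edge: O → M.

O→M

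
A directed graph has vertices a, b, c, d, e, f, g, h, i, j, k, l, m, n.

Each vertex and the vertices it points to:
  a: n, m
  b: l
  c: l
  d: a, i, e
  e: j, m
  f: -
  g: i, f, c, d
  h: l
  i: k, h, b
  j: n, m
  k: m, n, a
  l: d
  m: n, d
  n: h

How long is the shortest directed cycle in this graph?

3

For each vertex v, BFS finds the shortest path from v back to v.
The shortest such closed walk is d → e → m → d, length 3.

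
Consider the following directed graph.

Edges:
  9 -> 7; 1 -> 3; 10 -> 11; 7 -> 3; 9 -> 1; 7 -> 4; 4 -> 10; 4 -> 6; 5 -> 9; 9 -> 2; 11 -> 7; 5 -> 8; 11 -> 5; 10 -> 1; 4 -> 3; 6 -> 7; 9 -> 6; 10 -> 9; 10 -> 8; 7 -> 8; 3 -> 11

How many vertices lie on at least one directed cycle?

9

A vertex is on a directed cycle iff it belongs to a strongly connected component of size ≥ 2 (or has a self-loop).
The vertices on cycles are {1, 3, 4, 5, 6, 7, 9, 10, 11} — 9 in total.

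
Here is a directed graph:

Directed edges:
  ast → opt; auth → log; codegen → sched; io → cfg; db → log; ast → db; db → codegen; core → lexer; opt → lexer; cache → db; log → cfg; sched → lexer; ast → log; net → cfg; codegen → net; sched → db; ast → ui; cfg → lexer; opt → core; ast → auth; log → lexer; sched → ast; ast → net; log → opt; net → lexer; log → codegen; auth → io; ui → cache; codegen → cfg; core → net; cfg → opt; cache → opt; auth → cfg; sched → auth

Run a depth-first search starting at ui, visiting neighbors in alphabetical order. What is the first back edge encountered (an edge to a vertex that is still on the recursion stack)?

net→cfg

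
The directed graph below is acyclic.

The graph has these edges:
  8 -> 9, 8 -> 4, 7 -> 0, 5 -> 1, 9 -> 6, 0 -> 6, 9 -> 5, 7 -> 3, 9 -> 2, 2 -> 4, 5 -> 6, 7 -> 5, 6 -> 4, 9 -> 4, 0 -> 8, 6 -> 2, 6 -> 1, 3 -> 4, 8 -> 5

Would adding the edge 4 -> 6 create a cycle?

Yes

Adding 4→6 creates a cycle iff 6 can already reach 4.
Path from 6: 6 → 4.
So 6 → … → 4 → 6 is a cycle.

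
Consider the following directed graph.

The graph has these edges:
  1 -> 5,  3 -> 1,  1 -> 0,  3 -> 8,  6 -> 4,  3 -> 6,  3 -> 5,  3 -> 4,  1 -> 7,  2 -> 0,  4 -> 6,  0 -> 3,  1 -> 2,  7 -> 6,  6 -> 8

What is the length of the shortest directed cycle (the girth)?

2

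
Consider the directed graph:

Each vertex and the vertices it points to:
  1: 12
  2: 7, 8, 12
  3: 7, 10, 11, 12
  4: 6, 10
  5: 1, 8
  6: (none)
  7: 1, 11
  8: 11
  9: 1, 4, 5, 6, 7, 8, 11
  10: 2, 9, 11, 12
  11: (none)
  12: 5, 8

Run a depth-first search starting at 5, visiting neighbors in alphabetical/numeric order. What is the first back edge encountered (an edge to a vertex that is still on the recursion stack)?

12->5

DFS from 5 (visiting neighbors in alphabetical/numeric order); mark gray on enter, black on exit:
5 gray
  1 gray
    12 gray
      12→5: 5 is gray → back edge
First back edge: 12 → 5.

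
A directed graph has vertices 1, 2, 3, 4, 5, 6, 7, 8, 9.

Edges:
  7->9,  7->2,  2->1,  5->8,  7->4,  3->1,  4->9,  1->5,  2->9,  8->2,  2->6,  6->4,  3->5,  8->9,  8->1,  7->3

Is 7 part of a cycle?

7 lies on a cycle iff there is a path from 7 back to itself.
Exploring from 7, it never reaches itself; equivalently, its strongly connected component is a singleton.

No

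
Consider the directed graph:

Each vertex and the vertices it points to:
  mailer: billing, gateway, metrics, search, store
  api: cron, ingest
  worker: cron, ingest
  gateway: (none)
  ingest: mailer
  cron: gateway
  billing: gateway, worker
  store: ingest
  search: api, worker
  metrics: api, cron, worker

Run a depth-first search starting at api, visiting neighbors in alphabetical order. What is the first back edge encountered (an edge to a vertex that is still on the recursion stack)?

worker->ingest

DFS from api (visiting neighbors in alphabetical order); mark gray on enter, black on exit:
api gray
  cron gray
    gateway gray
    gateway black
  cron black
  ingest gray
    mailer gray
      billing gray
        billing→gateway: gateway black — skip
        worker gray
          worker→cron: cron black — skip
          worker→ingest: ingest is gray → back edge
First back edge: worker → ingest.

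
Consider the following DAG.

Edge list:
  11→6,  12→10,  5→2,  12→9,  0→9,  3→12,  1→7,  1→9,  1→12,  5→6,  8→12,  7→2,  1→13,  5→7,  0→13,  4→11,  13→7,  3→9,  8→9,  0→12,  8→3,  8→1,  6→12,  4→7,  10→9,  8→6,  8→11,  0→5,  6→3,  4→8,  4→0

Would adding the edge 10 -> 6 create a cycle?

Yes

Adding 10→6 creates a cycle iff 6 can already reach 10.
Path from 6: 6 → 12 → 10.
So 6 → … → 10 → 6 is a cycle.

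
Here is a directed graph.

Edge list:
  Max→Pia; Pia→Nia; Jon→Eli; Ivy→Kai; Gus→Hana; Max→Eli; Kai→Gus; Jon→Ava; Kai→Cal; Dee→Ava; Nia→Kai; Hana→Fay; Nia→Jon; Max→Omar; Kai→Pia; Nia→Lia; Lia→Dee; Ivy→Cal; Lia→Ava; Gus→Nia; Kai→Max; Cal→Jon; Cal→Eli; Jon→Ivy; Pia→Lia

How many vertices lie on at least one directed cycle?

A vertex is on a directed cycle iff it belongs to a strongly connected component of size ≥ 2 (or has a self-loop).
The vertices on cycles are {Cal, Gus, Ivy, Jon, Kai, Max, Nia, Pia} — 8 in total.

8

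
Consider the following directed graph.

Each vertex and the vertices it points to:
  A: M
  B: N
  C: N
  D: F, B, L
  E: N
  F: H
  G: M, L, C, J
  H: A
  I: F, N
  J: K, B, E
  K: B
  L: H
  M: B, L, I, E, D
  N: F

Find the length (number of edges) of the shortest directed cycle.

4

For each vertex v, BFS finds the shortest path from v back to v.
The shortest such closed walk is M → L → H → A → M, length 4.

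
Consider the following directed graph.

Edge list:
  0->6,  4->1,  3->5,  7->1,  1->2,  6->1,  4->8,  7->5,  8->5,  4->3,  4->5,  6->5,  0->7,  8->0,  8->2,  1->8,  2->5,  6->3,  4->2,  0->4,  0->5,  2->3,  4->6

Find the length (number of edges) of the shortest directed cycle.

3

For each vertex v, BFS finds the shortest path from v back to v.
The shortest such closed walk is 4 → 8 → 0 → 4, length 3.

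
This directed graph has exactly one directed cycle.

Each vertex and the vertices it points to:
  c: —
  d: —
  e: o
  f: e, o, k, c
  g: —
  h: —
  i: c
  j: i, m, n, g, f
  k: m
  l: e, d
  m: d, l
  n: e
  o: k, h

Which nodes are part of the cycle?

e, k, l, m, o

DFS with gray/black marking from m:
m gray
  d gray
  d black
  l gray
    e gray
      o gray
        k gray
          k→m: m is gray → back edge
Back edge closes the cycle m → l → e → o → k → m; its vertices are {e, k, l, m, o}.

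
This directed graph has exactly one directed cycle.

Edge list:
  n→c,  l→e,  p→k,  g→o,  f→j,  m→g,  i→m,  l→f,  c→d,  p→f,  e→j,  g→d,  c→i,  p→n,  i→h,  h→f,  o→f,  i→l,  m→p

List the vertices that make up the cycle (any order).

c, i, m, n, p

DFS with gray/black marking from i:
i gray
  m gray
    g gray
      o gray
        f gray
          j gray
          j black
        f black
      o black
      d gray
      d black
    g black
    p gray
      p→f: f black — skip
      n gray
        c gray
          c→d: d black — skip
          c→i: i is gray → back edge
Back edge closes the cycle i → m → p → n → c → i; its vertices are {c, i, m, n, p}.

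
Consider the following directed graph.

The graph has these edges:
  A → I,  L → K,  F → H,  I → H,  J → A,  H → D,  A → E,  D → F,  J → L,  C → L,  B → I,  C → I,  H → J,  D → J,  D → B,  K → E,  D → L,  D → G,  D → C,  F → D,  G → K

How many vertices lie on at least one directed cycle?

8

A vertex is on a directed cycle iff it belongs to a strongly connected component of size ≥ 2 (or has a self-loop).
The vertices on cycles are {A, B, C, D, F, H, I, J} — 8 in total.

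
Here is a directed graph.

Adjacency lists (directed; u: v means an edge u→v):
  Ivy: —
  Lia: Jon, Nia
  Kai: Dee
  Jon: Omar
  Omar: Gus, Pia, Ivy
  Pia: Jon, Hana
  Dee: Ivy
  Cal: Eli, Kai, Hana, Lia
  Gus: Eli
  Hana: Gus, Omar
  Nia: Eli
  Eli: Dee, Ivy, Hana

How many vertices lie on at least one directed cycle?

A vertex is on a directed cycle iff it belongs to a strongly connected component of size ≥ 2 (or has a self-loop).
The vertices on cycles are {Eli, Gus, Jon, Pia, Hana, Omar} — 6 in total.

6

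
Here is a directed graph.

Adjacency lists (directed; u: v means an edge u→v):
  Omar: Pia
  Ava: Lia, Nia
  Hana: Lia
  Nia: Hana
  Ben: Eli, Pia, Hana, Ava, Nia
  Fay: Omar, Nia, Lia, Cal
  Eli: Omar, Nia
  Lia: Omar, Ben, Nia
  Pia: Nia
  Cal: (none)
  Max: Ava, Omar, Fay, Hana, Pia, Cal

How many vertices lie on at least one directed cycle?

A vertex is on a directed cycle iff it belongs to a strongly connected component of size ≥ 2 (or has a self-loop).
The vertices on cycles are {Ava, Ben, Eli, Lia, Nia, Pia, Hana, Omar} — 8 in total.

8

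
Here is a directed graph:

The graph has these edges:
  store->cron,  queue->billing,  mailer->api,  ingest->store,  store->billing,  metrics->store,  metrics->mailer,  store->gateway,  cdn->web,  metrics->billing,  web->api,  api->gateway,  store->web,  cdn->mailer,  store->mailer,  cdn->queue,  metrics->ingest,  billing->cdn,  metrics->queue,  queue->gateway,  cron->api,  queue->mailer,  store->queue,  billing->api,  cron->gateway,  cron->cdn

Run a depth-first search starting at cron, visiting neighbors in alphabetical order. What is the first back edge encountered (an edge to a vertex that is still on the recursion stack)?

billing->cdn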